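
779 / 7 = 111.29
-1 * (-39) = 39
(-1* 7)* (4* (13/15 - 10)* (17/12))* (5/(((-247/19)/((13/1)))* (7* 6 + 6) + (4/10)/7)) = -570605/15102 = -37.78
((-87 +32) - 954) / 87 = -11.60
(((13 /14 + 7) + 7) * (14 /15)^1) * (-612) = -42636 /5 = -8527.20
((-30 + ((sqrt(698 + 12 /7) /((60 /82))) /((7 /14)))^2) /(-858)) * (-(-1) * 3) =-372104 /20475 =-18.17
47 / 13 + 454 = 5949 / 13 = 457.62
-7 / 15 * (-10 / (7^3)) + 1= 149 / 147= 1.01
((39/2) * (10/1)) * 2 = 390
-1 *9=-9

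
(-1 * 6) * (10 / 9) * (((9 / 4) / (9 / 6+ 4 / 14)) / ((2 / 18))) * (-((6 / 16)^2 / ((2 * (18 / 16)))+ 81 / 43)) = 253071 / 1720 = 147.13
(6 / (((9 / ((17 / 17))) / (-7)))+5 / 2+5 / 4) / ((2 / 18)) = -33 / 4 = -8.25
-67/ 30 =-2.23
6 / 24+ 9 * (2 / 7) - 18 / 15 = 227 / 140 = 1.62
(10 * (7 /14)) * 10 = 50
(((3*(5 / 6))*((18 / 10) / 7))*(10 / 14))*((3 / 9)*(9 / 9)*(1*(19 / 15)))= 19 / 98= 0.19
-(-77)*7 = 539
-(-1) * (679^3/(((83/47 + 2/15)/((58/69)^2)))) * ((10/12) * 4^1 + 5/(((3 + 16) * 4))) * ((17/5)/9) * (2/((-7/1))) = -46578527625111650/1090121409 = -42727834.94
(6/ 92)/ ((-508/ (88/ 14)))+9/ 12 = 61275/ 81788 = 0.75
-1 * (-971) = 971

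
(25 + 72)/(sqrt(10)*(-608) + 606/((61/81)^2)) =-204143079704*sqrt(10)/8843696010271 - 717536620071/17687392020542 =-0.11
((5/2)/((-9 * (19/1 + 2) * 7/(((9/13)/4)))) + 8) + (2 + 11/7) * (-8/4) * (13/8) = -55151/15288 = -3.61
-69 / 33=-23 / 11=-2.09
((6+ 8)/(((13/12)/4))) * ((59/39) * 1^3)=13216/169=78.20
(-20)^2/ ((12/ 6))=200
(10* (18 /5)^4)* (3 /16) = 39366 /125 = 314.93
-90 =-90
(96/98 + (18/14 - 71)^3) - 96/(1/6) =-116411504/343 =-339392.14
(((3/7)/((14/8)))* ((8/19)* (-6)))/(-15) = 192/4655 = 0.04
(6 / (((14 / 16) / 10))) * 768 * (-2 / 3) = -245760 / 7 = -35108.57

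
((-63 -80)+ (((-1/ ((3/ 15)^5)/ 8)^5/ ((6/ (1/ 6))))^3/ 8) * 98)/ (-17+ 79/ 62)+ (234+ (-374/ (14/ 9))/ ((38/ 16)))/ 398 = 1064174422554811324549695061847388277005819476162826017275673/ 84722085147493243079884800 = 12560767605072313493049920000000000.00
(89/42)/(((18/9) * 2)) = 89/168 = 0.53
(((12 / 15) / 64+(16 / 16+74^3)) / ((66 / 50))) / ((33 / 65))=957804575 / 1584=604674.61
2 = 2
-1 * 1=-1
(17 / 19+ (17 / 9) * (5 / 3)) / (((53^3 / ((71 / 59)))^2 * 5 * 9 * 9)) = 10455034 / 16029930123574030485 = 0.00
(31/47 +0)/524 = 31/24628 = 0.00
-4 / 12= -1 / 3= -0.33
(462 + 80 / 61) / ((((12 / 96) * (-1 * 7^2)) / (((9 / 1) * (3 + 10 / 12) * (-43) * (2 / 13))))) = 51602064 / 2989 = 17263.99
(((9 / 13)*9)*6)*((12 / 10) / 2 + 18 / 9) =486 / 5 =97.20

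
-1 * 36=-36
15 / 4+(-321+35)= -1129 / 4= -282.25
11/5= 2.20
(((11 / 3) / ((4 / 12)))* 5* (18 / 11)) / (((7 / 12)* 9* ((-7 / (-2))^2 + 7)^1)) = 480 / 539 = 0.89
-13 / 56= -0.23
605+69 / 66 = 13333 / 22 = 606.05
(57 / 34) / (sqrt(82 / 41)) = 57 * sqrt(2) / 68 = 1.19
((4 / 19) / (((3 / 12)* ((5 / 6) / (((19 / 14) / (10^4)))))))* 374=1122 / 21875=0.05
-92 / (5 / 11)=-1012 / 5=-202.40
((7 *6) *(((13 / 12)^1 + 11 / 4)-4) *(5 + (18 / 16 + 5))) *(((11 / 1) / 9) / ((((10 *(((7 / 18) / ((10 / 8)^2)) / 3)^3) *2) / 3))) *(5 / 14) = -100362796875 / 11239424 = -8929.53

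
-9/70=-0.13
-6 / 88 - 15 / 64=-213 / 704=-0.30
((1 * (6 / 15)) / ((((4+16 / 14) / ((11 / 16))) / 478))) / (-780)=-18403 / 561600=-0.03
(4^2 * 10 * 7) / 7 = 160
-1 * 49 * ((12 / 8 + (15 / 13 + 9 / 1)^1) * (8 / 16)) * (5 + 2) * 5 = -519645 / 52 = -9993.17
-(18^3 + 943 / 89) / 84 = -519991 / 7476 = -69.55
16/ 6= 8/ 3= 2.67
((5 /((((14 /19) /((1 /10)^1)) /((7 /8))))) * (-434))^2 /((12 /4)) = 16999129 /768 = 22134.28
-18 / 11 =-1.64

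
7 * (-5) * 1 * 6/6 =-35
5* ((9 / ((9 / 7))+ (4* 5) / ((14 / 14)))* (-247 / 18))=-3705 / 2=-1852.50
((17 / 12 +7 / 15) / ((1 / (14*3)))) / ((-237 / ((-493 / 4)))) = 41.14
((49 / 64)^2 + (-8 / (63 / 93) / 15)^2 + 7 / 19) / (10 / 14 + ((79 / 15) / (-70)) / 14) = 715177163 / 322016256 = 2.22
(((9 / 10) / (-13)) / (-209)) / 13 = 9 / 353210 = 0.00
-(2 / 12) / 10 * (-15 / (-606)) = -1 / 2424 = -0.00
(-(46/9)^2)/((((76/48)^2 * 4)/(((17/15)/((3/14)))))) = -2014432/146205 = -13.78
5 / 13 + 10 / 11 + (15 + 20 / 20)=2473 / 143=17.29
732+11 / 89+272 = 89367 / 89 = 1004.12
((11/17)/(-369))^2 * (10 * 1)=0.00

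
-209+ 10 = -199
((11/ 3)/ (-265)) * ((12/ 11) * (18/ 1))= -72/ 265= -0.27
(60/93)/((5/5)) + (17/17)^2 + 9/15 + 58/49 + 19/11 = 430767/83545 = 5.16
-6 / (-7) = 6 / 7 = 0.86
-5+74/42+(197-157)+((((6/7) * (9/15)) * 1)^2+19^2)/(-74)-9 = 6222203/271950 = 22.88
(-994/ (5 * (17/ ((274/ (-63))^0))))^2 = 988036/ 7225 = 136.75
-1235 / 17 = -72.65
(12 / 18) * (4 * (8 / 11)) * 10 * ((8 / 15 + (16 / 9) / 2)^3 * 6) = 67108864 / 200475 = 334.75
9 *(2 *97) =1746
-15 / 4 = -3.75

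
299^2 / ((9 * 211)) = 47.08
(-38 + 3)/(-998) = 35/998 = 0.04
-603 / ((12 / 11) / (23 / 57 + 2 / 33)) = -19497 / 76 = -256.54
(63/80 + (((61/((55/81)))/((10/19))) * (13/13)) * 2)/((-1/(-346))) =260456517/2200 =118389.33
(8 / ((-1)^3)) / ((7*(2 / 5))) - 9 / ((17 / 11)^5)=-38543353 / 9938999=-3.88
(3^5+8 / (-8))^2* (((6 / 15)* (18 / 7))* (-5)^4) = 263538000 / 7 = 37648285.71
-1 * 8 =-8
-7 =-7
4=4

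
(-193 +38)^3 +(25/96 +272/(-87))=-3723877.87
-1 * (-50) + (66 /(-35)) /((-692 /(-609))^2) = 58109561 /1197160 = 48.54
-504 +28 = -476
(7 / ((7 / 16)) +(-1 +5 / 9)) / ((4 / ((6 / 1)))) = 70 / 3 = 23.33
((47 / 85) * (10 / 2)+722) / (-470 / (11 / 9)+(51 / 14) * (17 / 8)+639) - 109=-194461951 / 1830475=-106.24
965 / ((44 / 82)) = 39565 / 22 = 1798.41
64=64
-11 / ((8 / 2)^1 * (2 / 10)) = -55 / 4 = -13.75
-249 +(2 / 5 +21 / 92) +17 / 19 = -2162949 / 8740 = -247.48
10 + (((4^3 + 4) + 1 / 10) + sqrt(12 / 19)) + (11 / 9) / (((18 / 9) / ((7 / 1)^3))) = 2 * sqrt(57) / 19 + 12947 / 45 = 288.51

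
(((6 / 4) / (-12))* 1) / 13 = -1 / 104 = -0.01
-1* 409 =-409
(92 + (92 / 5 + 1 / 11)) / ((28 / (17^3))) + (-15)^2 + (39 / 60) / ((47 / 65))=354899178 / 18095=19613.11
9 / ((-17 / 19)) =-171 / 17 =-10.06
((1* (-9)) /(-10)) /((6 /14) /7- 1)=-441 /460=-0.96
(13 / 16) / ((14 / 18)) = 117 / 112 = 1.04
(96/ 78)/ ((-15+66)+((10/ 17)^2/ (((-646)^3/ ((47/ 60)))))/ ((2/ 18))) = 1246566292864/ 51654590751387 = 0.02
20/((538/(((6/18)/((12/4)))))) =10/2421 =0.00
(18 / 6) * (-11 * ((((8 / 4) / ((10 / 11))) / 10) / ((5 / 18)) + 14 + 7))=-89892 / 125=-719.14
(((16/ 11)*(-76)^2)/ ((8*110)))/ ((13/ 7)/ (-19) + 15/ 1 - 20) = -384104/ 205095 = -1.87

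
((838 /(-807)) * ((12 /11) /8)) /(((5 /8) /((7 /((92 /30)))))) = -35196 /68057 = -0.52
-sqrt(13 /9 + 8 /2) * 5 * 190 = -6650 /3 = -2216.67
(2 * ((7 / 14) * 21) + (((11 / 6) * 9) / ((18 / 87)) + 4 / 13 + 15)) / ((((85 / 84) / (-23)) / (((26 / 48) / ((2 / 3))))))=-34293 / 16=-2143.31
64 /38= 32 /19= 1.68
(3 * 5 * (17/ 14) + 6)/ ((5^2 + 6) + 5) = 113/ 168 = 0.67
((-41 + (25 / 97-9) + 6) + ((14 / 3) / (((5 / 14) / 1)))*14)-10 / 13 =2618249 / 18915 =138.42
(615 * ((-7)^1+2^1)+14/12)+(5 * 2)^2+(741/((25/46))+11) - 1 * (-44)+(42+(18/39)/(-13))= -38365421/25350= -1513.43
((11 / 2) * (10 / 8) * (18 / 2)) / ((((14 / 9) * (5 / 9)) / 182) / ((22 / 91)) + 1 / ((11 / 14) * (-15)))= -2205225 / 2324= -948.89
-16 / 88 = -2 / 11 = -0.18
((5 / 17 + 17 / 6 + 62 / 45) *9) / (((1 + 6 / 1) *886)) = 6893 / 1054340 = 0.01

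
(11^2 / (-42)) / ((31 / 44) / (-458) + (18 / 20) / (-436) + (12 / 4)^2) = -332230910 / 1037462937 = -0.32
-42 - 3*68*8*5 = -8202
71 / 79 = 0.90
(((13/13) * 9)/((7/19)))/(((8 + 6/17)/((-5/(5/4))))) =-5814/497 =-11.70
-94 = -94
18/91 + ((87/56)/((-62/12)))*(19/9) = -0.44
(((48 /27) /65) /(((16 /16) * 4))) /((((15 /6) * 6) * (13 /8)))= 32 /114075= 0.00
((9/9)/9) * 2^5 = 32/9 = 3.56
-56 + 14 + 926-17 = 867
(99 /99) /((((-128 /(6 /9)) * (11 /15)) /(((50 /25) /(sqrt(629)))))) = -0.00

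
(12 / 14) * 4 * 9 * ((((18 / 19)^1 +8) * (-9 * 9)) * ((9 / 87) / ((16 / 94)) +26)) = -2295059670 / 3857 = -595037.51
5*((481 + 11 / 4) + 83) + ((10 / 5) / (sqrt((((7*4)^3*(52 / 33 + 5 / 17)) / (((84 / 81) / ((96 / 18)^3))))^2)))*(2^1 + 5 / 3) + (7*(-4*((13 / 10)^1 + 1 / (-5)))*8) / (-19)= 455501299522391 / 160009256960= 2846.72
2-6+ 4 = 0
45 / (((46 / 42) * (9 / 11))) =1155 / 23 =50.22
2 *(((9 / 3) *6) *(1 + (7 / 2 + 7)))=414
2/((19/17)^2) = 578/361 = 1.60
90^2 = 8100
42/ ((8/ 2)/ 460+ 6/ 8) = 19320/ 349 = 55.36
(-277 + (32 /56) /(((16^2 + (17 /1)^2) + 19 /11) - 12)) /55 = -5702577 /1132285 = -5.04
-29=-29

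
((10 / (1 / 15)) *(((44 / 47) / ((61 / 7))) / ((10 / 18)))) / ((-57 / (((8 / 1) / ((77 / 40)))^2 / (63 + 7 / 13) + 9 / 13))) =-11048721480 / 22519846349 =-0.49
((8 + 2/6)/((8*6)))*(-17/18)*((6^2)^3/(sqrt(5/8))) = -3060*sqrt(10) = -9676.57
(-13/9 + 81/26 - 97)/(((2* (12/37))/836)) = -172500031/1404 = -122863.27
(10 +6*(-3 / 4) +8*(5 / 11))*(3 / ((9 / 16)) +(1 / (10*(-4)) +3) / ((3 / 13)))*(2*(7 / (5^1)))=1025703 / 2200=466.23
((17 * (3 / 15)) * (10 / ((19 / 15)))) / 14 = 255 / 133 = 1.92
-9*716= -6444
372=372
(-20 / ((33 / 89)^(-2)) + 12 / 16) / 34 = -63357 / 1077256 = -0.06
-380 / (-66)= 190 / 33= 5.76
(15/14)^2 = 225/196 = 1.15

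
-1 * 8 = -8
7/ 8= 0.88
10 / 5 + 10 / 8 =13 / 4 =3.25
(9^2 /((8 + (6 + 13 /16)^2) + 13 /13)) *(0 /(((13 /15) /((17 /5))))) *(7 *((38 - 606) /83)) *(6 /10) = 0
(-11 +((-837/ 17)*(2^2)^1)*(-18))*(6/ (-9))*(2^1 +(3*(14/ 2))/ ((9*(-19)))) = -4422.59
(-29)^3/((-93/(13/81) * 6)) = 317057/45198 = 7.01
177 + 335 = 512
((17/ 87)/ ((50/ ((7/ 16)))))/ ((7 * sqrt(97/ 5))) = 0.00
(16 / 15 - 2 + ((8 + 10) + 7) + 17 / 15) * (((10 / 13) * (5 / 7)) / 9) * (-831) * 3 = -49860 / 13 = -3835.38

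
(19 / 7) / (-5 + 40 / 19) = -361 / 385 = -0.94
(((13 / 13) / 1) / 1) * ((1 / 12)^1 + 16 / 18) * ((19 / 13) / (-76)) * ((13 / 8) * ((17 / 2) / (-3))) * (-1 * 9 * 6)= -595 / 128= -4.65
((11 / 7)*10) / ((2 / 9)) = 495 / 7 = 70.71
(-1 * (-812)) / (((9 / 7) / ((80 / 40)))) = 11368 / 9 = 1263.11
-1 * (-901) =901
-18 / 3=-6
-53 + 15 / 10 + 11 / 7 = -699 / 14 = -49.93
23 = 23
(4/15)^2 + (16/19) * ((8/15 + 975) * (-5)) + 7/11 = -193122331/47025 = -4106.80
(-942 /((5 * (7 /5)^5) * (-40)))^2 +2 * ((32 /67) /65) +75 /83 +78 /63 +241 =243.92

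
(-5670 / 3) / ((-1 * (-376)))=-945 / 188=-5.03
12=12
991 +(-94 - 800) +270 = 367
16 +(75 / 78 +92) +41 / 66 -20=38431 / 429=89.58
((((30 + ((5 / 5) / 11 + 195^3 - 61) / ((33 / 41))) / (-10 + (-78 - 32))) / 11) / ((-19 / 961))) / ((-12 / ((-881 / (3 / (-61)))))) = -34541194283464309 / 65549088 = -526951561.61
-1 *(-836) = 836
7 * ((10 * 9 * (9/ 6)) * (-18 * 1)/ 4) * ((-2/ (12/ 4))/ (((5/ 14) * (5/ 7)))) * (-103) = -5723298/ 5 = -1144659.60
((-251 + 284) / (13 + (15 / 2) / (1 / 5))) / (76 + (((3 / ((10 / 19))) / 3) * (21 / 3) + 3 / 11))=0.01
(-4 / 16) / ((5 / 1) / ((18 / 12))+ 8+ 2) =-0.02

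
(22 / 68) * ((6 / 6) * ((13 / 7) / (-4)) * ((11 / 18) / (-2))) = 1573 / 34272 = 0.05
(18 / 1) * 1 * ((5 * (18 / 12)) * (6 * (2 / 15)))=108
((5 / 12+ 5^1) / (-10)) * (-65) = 845 / 24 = 35.21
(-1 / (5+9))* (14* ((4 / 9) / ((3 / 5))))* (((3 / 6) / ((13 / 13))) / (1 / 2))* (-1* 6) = 40 / 9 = 4.44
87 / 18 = 29 / 6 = 4.83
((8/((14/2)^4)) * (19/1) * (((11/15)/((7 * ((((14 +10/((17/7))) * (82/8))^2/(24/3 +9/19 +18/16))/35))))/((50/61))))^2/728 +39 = 3023261975341635610082765521/77519537829255745002780000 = 39.00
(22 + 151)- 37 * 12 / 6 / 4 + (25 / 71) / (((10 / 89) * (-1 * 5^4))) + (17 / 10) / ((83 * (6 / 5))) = 1365809303 / 8839500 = 154.51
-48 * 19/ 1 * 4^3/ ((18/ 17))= -165376/ 3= -55125.33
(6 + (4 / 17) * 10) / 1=142 / 17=8.35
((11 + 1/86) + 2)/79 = 1119/6794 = 0.16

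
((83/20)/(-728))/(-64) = 83/931840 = 0.00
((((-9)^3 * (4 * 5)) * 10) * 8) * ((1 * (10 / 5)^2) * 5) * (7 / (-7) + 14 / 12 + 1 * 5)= -120528000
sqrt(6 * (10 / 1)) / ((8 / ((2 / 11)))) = sqrt(15) / 22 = 0.18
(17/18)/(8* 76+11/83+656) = 1411/1888614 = 0.00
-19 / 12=-1.58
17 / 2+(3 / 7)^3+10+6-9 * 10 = -44879 / 686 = -65.42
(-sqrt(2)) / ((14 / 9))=-9* sqrt(2) / 14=-0.91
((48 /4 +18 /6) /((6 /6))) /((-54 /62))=-155 /9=-17.22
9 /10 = 0.90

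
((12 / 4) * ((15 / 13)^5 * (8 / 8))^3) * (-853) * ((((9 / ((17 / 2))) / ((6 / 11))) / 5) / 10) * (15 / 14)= -910.64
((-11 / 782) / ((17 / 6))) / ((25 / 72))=-0.01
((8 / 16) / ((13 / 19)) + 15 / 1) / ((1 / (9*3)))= 11043 / 26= 424.73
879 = 879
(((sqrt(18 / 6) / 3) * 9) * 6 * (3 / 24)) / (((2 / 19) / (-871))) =-148941 * sqrt(3) / 8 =-32246.67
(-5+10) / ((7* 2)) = 0.36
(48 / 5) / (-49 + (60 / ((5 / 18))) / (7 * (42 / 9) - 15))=-2544 / 9745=-0.26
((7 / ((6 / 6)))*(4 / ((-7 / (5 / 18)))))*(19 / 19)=-10 / 9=-1.11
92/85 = 1.08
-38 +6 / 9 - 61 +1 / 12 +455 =1427 / 4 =356.75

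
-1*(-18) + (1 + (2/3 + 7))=80/3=26.67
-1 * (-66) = 66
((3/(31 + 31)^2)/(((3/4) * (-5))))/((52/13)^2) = -1/76880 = -0.00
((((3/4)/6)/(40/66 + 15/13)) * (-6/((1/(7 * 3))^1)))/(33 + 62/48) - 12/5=-1653438/621365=-2.66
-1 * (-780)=780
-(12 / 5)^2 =-144 / 25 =-5.76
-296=-296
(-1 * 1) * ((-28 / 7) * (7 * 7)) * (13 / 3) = 2548 / 3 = 849.33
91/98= 0.93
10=10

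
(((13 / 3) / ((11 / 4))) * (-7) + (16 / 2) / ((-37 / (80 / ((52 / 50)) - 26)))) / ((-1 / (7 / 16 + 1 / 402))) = 123760145 / 12761892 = 9.70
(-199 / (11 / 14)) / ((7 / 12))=-434.18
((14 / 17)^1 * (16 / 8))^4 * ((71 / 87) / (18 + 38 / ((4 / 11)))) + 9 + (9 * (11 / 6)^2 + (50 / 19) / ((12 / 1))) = 36372723101 / 920401420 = 39.52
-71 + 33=-38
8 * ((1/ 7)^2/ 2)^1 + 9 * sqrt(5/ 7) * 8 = 4/ 49 + 72 * sqrt(35)/ 7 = 60.93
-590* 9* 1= -5310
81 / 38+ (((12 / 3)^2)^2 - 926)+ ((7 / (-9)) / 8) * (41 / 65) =-59392313 / 88920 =-667.93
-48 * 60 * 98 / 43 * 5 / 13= -1411200 / 559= -2524.51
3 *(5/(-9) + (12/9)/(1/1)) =2.33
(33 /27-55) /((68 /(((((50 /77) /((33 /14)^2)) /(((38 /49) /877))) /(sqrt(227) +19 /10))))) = -6.16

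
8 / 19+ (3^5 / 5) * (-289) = -1334273 / 95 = -14044.98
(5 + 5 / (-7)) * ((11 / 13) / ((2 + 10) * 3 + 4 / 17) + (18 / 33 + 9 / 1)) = 1149405 / 28028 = 41.01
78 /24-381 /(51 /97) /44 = -2472 /187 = -13.22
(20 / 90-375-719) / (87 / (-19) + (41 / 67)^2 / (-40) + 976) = -33584184160 / 29826962829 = -1.13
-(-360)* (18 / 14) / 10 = 324 / 7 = 46.29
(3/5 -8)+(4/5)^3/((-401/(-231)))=-7.11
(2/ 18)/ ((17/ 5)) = 5/ 153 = 0.03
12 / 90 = 2 / 15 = 0.13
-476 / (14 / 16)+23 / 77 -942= -114399 / 77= -1485.70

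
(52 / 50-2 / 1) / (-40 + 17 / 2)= 16 / 525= 0.03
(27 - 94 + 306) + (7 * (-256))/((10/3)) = -1493/5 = -298.60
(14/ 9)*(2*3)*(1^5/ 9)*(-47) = -1316/ 27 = -48.74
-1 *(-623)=623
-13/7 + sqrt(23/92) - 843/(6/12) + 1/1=-23609/14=-1686.36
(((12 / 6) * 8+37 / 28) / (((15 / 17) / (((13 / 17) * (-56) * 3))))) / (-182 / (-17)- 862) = 21437 / 7236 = 2.96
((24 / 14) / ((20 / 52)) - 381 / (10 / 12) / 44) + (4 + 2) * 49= 221811 / 770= 288.07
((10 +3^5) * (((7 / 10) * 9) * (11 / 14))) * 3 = 75141 / 20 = 3757.05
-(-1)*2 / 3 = 2 / 3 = 0.67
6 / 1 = 6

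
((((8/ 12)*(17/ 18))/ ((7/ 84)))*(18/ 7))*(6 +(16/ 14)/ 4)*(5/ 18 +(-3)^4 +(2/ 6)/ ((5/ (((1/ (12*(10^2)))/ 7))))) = 425570486/ 42875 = 9925.84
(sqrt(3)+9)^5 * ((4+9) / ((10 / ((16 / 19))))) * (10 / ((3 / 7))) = 17105088 * sqrt(3) / 19+39469248 / 19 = 3636638.39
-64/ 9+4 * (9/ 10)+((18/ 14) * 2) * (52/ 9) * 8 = 115.35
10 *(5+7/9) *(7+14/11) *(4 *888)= 56026880/33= 1697784.24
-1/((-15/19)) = 19/15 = 1.27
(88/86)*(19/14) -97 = -28779/301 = -95.61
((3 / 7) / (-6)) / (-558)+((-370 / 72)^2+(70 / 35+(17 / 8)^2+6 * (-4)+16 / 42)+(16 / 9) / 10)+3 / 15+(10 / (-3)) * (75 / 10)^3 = -7855188511 / 5624640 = -1396.57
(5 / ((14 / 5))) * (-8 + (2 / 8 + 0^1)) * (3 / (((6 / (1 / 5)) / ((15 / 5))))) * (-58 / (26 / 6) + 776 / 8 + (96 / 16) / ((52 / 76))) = -558465 / 1456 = -383.56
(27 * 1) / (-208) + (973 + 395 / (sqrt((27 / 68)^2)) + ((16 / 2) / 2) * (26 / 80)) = 55289099 / 28080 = 1968.99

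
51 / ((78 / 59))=1003 / 26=38.58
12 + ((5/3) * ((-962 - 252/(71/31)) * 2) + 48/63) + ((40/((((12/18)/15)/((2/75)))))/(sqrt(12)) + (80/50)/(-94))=-1247609684/350385 + 4 * sqrt(3)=-3553.75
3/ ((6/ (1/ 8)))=1/ 16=0.06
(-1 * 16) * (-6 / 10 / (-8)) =-6 / 5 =-1.20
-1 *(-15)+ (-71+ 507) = 451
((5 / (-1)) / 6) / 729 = -5 / 4374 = -0.00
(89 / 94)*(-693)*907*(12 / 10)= -167823117 / 235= -714140.92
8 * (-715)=-5720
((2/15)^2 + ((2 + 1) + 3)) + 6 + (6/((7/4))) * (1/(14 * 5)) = 133036/11025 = 12.07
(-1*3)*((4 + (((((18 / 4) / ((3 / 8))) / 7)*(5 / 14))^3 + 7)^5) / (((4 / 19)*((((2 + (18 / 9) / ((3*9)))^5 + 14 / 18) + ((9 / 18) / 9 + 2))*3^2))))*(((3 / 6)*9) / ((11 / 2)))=-364135486463079542060911420756009436361 / 586496817202268546968258010724758950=-620.87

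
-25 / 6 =-4.17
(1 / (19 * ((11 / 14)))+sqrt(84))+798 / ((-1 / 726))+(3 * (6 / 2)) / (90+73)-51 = -19738381570 / 34067+2 * sqrt(21) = -579389.71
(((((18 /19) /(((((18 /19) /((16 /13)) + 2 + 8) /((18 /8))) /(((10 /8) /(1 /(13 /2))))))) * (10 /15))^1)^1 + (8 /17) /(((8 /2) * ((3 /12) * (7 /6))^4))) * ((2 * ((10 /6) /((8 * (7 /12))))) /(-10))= -1157868459 /935444006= -1.24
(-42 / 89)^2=1764 / 7921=0.22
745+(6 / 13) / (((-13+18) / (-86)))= 47909 / 65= 737.06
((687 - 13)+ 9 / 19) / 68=12815 / 1292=9.92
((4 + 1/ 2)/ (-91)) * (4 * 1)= -18/ 91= -0.20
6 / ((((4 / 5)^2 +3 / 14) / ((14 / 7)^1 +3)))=10500 / 299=35.12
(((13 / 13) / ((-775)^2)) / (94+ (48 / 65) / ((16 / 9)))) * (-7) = -91 / 737207125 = -0.00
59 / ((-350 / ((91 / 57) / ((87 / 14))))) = -5369 / 123975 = -0.04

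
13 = 13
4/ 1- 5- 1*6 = -7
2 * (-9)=-18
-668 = -668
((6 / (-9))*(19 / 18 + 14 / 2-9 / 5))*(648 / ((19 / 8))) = -108096 / 95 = -1137.85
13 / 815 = 0.02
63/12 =21/4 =5.25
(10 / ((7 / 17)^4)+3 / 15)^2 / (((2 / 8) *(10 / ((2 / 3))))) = 23279270345868 / 720600125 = 32305.39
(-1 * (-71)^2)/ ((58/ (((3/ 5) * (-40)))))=60492/ 29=2085.93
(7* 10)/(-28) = -5/2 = -2.50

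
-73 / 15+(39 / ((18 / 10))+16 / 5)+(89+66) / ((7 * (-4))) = 405 / 28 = 14.46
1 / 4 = 0.25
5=5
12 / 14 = 6 / 7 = 0.86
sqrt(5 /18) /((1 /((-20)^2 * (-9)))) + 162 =162 - 600 * sqrt(10) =-1735.37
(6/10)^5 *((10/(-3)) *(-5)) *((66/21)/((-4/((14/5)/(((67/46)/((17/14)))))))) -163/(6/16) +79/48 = -435.40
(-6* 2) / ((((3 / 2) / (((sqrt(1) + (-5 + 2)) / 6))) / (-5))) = -40 / 3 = -13.33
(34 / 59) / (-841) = -34 / 49619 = -0.00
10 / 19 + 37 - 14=447 / 19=23.53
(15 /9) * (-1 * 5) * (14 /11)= -350 /33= -10.61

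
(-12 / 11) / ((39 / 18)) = -72 / 143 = -0.50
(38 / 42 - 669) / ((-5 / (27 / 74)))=12627 / 259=48.75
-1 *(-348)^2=-121104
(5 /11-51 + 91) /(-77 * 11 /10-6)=-4450 /9977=-0.45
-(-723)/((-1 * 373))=-723/373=-1.94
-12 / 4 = -3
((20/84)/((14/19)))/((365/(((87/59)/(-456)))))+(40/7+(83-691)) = -6101192861/10130064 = -602.29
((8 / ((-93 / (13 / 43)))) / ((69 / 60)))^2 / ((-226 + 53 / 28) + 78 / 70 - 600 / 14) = -6656000 / 3460045328361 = -0.00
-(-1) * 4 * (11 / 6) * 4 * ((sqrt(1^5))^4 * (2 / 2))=88 / 3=29.33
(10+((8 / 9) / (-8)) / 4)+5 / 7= 10.69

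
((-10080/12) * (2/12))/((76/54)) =-1890/19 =-99.47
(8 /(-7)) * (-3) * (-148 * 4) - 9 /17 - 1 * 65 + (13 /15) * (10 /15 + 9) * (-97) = -15571741 /5355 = -2907.89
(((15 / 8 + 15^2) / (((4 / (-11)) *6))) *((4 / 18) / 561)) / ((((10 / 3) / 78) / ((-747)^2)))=-292582719 / 544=-537835.88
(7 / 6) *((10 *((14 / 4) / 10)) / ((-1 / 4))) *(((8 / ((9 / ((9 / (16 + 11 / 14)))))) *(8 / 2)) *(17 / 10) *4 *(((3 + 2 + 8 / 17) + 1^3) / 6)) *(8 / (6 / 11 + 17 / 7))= -297493504 / 484335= -614.23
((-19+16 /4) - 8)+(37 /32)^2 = -22183 /1024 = -21.66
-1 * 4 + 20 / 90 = -34 / 9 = -3.78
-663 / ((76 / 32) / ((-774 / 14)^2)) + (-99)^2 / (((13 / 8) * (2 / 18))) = -9669891456 / 12103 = -798966.49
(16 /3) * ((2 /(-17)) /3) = -32 /153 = -0.21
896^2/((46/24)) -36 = 9632964/23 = 418824.52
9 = 9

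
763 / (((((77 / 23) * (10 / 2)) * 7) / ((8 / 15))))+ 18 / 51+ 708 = 69883502 / 98175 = 711.83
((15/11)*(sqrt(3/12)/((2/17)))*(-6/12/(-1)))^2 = 65025/7744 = 8.40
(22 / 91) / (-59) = -22 / 5369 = -0.00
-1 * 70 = -70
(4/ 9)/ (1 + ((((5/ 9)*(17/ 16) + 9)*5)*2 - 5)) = 0.00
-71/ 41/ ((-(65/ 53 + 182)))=3763/ 398151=0.01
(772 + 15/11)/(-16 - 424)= -8507/4840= -1.76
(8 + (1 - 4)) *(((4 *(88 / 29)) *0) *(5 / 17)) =0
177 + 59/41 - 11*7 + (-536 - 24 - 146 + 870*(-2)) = -96127/41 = -2344.56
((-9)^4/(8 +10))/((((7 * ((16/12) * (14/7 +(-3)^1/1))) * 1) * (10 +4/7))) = -2187/592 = -3.69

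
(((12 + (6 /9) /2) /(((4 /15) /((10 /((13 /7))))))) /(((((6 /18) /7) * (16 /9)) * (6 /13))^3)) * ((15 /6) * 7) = 9576706332375 /131072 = 73064470.92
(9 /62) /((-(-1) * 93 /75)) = 225 /1922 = 0.12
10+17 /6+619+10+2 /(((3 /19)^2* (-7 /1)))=79427 /126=630.37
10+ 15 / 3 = 15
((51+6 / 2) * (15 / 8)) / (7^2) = 405 / 196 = 2.07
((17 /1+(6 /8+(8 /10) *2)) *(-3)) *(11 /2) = -12771 /40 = -319.28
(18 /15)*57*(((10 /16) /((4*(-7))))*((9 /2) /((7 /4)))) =-1539 /392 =-3.93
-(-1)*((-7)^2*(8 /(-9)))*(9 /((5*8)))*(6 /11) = -294 /55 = -5.35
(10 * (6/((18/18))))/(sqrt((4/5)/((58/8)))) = 180.62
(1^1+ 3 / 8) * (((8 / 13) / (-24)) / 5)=-11 / 1560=-0.01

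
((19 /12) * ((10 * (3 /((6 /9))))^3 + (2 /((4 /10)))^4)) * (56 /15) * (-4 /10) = -1952440 /9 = -216937.78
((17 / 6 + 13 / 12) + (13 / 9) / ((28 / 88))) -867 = -216353 / 252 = -858.54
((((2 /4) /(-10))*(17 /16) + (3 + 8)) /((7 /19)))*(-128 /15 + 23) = 429.85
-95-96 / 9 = -317 / 3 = -105.67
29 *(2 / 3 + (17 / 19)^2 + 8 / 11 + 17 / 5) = 9663844 / 59565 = 162.24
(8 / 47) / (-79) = -8 / 3713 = -0.00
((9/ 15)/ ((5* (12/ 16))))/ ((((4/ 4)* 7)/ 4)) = 16/ 175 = 0.09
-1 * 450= -450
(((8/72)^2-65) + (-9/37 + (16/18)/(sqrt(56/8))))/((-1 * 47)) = 195497/140859-8 * sqrt(7)/2961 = 1.38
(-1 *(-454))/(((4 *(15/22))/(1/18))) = 2497/270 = 9.25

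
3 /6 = 1 /2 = 0.50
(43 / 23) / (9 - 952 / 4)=-43 / 5267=-0.01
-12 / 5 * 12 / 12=-12 / 5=-2.40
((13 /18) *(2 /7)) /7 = 13 /441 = 0.03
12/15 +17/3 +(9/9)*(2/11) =1097/165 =6.65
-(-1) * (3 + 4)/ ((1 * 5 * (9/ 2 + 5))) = 14/ 95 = 0.15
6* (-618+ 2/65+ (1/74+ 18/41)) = -365341401/98605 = -3705.10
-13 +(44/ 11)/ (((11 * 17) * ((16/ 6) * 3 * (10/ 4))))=-12154/ 935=-13.00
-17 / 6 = -2.83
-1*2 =-2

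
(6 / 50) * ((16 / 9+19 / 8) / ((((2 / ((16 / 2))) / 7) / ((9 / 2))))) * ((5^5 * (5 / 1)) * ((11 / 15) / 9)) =2877875 / 36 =79940.97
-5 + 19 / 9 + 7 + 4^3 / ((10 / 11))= 3353 / 45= 74.51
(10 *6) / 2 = 30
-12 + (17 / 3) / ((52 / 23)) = -1481 / 156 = -9.49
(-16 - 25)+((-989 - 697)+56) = -1671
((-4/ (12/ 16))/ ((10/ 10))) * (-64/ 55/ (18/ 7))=3584/ 1485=2.41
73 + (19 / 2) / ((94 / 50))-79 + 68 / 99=-2419 / 9306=-0.26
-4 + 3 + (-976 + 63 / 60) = -19519 / 20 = -975.95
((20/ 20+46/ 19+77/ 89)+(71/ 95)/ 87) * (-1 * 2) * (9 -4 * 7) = 6318398/ 38715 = 163.20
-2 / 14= -1 / 7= -0.14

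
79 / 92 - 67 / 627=43369 / 57684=0.75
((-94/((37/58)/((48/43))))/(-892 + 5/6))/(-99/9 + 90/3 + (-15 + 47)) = 523392/144620309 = 0.00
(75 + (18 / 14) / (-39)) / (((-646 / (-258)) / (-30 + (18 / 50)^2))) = -2347061346 / 2624375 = -894.33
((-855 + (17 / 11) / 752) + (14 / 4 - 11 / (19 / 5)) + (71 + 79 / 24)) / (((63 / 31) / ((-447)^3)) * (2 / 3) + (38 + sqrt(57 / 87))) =-28771505653869461777529270837 / 1400871339589845895654519340 + 104433777369708915149114103 * sqrt(551) / 5603485358359383582618077360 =-20.10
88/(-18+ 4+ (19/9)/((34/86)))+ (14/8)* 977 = 9007819/5300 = 1699.59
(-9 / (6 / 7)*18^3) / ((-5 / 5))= 61236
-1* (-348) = 348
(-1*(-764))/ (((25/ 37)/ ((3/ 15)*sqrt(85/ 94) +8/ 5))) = 14134*sqrt(7990)/ 5875 +226144/ 125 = 2024.20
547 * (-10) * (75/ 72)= -5697.92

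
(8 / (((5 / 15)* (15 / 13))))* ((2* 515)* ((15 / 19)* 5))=1606800 / 19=84568.42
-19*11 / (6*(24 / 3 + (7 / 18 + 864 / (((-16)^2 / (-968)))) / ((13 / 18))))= 209 / 27090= 0.01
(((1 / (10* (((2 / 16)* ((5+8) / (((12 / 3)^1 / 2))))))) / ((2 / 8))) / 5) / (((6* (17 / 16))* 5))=256 / 82875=0.00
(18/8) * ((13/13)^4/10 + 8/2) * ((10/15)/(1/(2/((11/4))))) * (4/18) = 164/165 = 0.99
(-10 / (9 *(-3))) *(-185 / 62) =-925 / 837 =-1.11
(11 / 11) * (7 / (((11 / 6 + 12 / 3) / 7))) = 42 / 5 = 8.40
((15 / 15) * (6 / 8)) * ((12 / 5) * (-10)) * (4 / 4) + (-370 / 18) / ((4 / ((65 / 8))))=-17209 / 288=-59.75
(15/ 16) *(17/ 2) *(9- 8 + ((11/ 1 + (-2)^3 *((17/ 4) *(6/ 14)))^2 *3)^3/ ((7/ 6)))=10085659222215/ 26353376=382708.43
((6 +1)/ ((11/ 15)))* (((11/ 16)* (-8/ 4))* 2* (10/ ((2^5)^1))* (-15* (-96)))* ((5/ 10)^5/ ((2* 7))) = -3375/ 128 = -26.37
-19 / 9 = -2.11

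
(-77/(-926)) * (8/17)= 308/7871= 0.04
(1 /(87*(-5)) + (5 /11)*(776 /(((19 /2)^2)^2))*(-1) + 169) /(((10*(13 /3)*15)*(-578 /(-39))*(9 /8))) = 210715186268 /13516226224875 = 0.02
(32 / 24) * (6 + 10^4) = 40024 / 3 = 13341.33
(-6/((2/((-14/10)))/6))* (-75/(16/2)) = -945/4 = -236.25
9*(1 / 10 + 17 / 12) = 273 / 20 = 13.65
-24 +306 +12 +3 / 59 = 17349 / 59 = 294.05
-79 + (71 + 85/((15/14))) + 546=1852/3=617.33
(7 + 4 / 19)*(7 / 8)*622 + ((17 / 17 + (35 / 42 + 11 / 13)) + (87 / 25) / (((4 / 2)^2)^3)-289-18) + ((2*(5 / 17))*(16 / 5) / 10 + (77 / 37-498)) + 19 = 3143.33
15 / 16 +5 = 95 / 16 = 5.94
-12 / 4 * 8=-24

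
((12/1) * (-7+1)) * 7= -504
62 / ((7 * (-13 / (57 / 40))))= -1767 / 1820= -0.97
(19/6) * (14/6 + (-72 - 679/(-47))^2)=10496.56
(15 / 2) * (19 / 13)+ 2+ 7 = 519 / 26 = 19.96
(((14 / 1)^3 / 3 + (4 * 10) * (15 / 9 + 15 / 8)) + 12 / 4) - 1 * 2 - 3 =3163 / 3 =1054.33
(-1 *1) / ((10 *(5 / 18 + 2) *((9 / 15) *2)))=-3 / 82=-0.04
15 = 15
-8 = -8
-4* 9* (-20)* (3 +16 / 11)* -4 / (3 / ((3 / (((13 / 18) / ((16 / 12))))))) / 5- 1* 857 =-799927 / 143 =-5593.90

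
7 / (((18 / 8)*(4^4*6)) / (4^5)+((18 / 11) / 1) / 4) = 616 / 333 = 1.85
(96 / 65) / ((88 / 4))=48 / 715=0.07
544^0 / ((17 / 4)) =4 / 17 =0.24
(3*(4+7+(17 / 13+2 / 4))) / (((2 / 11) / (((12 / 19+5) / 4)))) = 1175823 / 3952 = 297.53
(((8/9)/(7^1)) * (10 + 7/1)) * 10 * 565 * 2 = 1536800/63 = 24393.65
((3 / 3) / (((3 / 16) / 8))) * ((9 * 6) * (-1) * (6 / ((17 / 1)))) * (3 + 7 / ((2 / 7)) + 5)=-449280 / 17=-26428.24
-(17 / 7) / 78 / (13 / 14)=-0.03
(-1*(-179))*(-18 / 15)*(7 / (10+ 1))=-7518 / 55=-136.69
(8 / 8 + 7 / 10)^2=289 / 100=2.89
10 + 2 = 12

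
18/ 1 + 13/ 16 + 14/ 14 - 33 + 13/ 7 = -1269/ 112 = -11.33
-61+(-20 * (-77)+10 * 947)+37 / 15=164272 / 15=10951.47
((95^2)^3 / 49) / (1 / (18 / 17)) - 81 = 13231653963777 / 833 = 15884338491.93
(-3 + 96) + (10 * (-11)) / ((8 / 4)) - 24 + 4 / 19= 270 / 19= 14.21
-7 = -7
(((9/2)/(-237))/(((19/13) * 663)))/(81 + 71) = -1/7757168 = -0.00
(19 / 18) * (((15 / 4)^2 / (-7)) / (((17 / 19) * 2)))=-9025 / 7616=-1.19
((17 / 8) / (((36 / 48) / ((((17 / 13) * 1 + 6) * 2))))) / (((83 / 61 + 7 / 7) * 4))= 98515 / 22464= 4.39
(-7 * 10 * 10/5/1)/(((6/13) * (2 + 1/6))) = -140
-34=-34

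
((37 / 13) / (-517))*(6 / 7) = -222 / 47047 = -0.00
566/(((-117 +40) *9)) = -566/693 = -0.82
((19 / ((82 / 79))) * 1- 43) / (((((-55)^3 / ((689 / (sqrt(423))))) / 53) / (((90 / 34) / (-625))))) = -8873631 * sqrt(47) / 54502786250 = -0.00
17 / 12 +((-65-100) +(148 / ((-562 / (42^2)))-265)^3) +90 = -388283612.25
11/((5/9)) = 99/5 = 19.80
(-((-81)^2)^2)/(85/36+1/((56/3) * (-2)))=-43391094768/2353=-18440754.26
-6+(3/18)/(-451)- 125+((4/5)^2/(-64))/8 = -141796153/1082400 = -131.00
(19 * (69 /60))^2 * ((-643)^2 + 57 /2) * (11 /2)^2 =3821731019359 /640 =5971454717.75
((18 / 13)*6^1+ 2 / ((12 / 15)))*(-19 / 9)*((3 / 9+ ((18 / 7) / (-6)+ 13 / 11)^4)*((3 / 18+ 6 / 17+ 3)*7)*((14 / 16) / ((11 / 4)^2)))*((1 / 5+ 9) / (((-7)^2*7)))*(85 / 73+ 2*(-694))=308406834721497016013 / 194543384925744855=1585.29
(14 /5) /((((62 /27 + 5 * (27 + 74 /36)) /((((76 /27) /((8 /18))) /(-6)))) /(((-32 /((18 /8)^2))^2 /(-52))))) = 17432576 /1132833195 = 0.02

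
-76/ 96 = -19/ 24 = -0.79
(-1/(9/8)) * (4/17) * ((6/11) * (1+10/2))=-128/187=-0.68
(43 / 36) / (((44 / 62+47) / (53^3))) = 198453041 / 53244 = 3727.24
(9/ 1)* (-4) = -36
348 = 348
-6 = -6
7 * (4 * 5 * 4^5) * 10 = 1433600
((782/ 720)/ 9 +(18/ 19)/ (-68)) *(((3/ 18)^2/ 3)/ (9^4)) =111713/ 741551513760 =0.00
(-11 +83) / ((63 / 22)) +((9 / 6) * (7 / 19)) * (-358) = -22969 / 133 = -172.70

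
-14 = -14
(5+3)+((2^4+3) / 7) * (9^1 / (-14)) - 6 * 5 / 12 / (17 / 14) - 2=3659 / 1666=2.20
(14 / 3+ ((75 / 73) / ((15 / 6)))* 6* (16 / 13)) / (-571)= -21926 / 1625637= -0.01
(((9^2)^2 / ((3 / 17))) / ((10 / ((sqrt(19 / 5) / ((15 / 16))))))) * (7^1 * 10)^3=272051136 * sqrt(95)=2651626473.86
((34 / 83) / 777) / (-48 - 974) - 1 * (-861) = 28374169744 / 32954901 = 861.00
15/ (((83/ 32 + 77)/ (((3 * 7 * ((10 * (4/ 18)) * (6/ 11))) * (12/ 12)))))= 44800/ 9339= 4.80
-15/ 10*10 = -15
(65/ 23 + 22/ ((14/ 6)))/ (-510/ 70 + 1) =-1973/ 1012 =-1.95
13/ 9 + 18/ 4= 107/ 18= 5.94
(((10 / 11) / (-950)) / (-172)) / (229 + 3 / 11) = 1 / 41209480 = 0.00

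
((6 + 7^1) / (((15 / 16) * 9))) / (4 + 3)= 208 / 945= 0.22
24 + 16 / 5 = 136 / 5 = 27.20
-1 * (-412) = 412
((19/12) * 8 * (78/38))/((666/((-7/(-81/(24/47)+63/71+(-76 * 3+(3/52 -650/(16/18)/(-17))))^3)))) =179996151899013632/26501860341608286560315499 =0.00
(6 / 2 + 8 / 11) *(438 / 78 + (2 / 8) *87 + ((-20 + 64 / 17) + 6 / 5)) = 2234459 / 48620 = 45.96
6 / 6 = 1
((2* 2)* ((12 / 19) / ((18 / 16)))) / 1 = 128 / 57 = 2.25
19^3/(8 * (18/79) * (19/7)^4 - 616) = -1301008261/98076040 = -13.27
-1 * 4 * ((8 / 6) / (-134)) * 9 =24 / 67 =0.36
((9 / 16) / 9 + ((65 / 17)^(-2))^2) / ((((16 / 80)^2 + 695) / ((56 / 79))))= 134308727 / 1960289947200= 0.00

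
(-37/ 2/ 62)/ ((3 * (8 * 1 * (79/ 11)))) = -407/ 235104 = -0.00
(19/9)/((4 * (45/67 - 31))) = -1273/73152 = -0.02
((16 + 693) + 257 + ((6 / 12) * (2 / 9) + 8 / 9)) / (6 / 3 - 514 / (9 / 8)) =-8703 / 4094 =-2.13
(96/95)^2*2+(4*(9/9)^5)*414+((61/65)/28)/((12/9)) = 21787669707/13140400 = 1658.07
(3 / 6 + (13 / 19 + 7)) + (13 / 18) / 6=17041 / 2052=8.30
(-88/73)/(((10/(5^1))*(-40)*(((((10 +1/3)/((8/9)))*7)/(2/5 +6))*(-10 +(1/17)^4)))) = -117597568/992290932675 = -0.00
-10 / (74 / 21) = -105 / 37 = -2.84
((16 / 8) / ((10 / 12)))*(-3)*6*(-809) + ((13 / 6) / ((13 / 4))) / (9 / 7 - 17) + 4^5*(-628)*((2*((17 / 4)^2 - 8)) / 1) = -425926883 / 33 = -12906875.24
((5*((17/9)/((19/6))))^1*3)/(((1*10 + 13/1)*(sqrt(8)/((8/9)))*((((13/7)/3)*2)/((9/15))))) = 238*sqrt(2)/5681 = 0.06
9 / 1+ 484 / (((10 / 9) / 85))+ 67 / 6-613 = 218599 / 6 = 36433.17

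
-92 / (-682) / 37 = 46 / 12617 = 0.00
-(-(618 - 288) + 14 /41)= 329.66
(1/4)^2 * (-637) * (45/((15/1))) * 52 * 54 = -335380.50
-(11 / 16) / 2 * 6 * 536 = -1105.50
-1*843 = -843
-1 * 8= -8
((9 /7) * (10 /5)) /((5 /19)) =342 /35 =9.77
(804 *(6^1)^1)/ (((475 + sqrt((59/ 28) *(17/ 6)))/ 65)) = 25022088000/ 37903997 - 627120 *sqrt(42126)/ 37903997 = 656.75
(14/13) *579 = 8106/13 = 623.54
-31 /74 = -0.42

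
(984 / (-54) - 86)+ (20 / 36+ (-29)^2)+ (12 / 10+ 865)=24053 / 15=1603.53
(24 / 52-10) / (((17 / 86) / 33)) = -351912 / 221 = -1592.36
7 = 7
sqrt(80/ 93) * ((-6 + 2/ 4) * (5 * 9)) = -330 * sqrt(465)/ 31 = -229.55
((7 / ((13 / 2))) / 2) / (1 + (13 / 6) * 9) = 14 / 533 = 0.03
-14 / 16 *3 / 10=-21 / 80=-0.26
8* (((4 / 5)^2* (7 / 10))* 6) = 2688 / 125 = 21.50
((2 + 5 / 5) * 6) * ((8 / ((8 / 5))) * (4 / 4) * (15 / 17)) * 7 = 555.88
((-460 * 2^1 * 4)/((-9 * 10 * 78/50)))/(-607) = -9200/213057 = -0.04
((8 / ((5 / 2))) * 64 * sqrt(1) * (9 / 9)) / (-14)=-512 / 35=-14.63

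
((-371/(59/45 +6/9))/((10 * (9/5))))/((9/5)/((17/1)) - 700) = 157675/10589398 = 0.01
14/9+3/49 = 713/441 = 1.62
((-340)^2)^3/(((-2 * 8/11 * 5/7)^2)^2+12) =13576143243157264000000/115699123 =117340070444244.11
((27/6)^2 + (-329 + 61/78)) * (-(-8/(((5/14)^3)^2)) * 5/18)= -361741498048/1096875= -329792.82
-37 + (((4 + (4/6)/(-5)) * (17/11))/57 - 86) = -1155829/9405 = -122.90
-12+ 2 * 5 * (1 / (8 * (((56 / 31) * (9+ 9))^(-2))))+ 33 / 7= 8841549 / 6727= 1314.34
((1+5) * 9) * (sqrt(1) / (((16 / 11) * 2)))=297 / 16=18.56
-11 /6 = -1.83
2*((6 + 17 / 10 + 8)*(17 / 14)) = 2669 / 70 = 38.13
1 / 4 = 0.25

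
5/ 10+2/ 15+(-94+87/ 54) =-4129/ 45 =-91.76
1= 1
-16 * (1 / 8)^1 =-2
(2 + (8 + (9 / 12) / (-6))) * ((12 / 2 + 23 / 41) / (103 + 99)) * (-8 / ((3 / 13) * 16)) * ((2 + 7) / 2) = -828789 / 265024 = -3.13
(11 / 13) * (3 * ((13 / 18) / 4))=11 / 24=0.46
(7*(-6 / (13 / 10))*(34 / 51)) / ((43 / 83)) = -23240 / 559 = -41.57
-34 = -34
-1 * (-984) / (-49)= -984 / 49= -20.08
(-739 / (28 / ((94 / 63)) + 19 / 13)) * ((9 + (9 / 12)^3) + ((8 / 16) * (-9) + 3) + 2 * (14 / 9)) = -2869466795 / 7118784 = -403.08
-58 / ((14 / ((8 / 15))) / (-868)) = 28768 / 15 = 1917.87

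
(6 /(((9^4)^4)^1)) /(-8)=-1 /2470693585135788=-0.00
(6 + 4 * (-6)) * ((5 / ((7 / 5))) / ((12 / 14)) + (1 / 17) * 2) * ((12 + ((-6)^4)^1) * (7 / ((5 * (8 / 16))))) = -24007032 / 85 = -282435.67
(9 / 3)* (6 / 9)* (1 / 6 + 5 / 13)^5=0.10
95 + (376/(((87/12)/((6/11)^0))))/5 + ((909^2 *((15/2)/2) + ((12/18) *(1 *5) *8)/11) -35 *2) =59307042203/19140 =3098591.55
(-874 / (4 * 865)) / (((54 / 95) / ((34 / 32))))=-141151 / 298944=-0.47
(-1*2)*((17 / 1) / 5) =-34 / 5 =-6.80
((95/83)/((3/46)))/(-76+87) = 4370/2739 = 1.60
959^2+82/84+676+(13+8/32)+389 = 77343859/84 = 920760.23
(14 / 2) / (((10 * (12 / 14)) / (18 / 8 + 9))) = 147 / 16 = 9.19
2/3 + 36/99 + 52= 1750/33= 53.03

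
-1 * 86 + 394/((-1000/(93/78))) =-1124107/13000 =-86.47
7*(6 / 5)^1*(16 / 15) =224 / 25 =8.96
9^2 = 81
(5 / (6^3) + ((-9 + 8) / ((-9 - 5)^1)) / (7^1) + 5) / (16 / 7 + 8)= 53273 / 108864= 0.49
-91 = -91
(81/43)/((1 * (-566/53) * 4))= -4293/97352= -0.04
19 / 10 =1.90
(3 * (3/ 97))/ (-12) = -3/ 388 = -0.01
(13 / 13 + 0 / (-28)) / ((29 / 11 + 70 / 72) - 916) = -0.00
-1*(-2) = 2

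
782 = 782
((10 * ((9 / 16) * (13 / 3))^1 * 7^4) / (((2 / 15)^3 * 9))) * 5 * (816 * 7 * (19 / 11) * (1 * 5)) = 29772812671875 / 44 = 676654833451.70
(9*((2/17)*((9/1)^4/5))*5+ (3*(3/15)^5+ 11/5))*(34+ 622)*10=484355206912/10625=45586372.42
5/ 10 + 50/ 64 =1.28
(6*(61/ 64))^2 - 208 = -179503/ 1024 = -175.30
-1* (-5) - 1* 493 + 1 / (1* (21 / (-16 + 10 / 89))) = -130498 / 267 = -488.76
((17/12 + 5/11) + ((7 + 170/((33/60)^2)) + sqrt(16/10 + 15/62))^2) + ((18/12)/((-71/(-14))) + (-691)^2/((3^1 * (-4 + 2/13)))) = 68847 * sqrt(177010)/18755 + 909915152294603/3222484100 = 283908.94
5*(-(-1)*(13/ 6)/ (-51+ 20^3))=65/ 47694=0.00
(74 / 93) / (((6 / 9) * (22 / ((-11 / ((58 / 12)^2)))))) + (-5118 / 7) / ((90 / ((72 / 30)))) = -89070802 / 4562425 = -19.52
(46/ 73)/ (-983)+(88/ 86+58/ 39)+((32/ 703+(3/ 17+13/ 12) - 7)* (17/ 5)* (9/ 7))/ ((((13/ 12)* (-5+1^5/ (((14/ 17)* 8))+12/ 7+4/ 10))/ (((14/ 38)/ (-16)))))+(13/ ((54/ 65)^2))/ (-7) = -0.37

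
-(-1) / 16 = 1 / 16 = 0.06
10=10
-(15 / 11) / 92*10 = -75 / 506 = -0.15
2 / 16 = 1 / 8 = 0.12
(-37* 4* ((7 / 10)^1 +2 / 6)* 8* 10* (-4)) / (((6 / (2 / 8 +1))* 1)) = 91760 / 9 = 10195.56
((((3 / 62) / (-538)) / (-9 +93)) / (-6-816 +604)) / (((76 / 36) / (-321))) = -2889 / 3868495456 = -0.00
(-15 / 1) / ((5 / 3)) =-9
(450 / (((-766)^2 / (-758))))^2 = 7271825625 / 21517662721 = 0.34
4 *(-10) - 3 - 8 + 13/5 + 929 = 4403/5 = 880.60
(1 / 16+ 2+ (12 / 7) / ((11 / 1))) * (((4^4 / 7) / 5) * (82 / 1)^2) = 294027072 / 2695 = 109100.95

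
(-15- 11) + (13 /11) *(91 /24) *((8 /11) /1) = -8255 /363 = -22.74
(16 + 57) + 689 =762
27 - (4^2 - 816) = 827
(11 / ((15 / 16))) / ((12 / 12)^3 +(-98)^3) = -176 / 14117865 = -0.00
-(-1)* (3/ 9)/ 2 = 0.17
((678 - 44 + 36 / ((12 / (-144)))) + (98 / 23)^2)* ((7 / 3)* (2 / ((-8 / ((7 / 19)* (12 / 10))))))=-2853319 / 50255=-56.78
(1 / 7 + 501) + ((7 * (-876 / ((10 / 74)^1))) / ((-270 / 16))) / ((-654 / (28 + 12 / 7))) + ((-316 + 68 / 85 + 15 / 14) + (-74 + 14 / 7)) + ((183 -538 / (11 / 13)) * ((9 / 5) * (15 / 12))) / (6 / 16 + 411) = -119772491609 / 12429613350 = -9.64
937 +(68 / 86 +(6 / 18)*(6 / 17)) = 685611 / 731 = 937.91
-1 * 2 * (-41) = 82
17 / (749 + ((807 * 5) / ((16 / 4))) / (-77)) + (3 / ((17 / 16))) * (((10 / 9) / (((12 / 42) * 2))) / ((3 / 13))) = 825832588 / 34678521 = 23.81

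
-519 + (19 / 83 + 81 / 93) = -1332557 / 2573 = -517.90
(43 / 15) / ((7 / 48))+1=723 / 35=20.66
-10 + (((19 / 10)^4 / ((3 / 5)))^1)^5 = 37589895697545958193355601 / 7776000000000000000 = 4834091.52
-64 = -64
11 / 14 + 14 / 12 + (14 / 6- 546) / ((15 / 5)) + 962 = 49312 / 63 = 782.73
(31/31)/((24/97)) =97/24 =4.04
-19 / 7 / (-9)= 19 / 63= 0.30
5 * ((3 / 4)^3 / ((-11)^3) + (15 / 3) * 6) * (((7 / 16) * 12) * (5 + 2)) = 1878287355 / 340736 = 5512.44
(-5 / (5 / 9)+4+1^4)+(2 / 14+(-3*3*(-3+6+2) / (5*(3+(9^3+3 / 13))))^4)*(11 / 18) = -24986027317971128 / 6385881243989583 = -3.91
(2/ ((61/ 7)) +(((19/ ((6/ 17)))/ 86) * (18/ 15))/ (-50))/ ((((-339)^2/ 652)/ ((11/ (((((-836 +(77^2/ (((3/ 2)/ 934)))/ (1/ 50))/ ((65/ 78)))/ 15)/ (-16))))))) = -91702822/ 6322955419433865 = -0.00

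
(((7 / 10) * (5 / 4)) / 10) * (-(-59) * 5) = 413 / 16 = 25.81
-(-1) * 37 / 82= 37 / 82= 0.45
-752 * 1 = -752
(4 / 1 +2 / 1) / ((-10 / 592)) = -1776 / 5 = -355.20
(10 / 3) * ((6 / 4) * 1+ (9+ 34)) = 148.33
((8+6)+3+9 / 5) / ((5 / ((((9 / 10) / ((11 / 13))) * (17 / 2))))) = 93483 / 2750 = 33.99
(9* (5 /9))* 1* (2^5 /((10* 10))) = 8 /5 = 1.60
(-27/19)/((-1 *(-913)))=-27/17347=-0.00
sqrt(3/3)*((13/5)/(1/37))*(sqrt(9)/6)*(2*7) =3367/5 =673.40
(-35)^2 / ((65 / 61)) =14945 / 13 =1149.62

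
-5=-5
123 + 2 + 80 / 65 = 1641 / 13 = 126.23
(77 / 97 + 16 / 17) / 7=0.25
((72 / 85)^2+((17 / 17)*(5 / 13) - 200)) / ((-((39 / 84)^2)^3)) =9002425522040832 / 453358035325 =19857.21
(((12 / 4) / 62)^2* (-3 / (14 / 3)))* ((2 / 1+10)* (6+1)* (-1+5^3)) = -486 / 31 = -15.68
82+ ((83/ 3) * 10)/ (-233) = 56488/ 699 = 80.81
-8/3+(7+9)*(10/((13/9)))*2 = 8536/39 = 218.87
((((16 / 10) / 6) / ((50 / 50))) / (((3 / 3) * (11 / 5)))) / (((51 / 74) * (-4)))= -74 / 1683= -0.04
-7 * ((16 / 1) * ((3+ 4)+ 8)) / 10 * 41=-6888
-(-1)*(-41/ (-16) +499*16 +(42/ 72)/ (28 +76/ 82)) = 227330089/ 28464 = 7986.58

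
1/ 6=0.17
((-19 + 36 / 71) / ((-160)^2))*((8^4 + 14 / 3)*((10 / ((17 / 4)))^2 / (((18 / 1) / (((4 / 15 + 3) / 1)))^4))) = -46558049018663 / 2617113090960000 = -0.02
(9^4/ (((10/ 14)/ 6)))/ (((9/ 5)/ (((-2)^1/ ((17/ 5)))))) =-306180/ 17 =-18010.59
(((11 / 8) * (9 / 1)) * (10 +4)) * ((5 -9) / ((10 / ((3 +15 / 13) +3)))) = -64449 / 130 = -495.76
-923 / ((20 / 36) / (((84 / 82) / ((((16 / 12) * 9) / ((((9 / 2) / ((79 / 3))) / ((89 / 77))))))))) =-120891771 / 5765420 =-20.97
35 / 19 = 1.84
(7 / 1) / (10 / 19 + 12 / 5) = 665 / 278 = 2.39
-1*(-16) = 16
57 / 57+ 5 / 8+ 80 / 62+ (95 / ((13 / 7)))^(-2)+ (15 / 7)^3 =9792319109 / 767702600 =12.76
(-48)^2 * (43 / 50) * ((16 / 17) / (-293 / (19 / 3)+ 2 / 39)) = -587298816 / 14553275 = -40.36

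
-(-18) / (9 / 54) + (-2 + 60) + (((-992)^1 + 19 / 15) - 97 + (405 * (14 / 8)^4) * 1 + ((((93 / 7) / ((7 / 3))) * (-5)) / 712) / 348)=1397054802511 / 485640960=2876.72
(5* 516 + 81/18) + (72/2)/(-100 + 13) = 149877/58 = 2584.09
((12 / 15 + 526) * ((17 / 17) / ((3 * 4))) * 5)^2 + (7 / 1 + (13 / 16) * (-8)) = 192723 / 4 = 48180.75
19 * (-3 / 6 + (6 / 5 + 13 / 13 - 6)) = -817 / 10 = -81.70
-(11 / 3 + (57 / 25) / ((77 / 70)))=-947 / 165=-5.74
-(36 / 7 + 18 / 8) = -7.39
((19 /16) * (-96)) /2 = -57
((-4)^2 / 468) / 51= 4 / 5967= 0.00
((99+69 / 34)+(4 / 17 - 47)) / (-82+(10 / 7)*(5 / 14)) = -30135 / 45254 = -0.67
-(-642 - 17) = 659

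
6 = 6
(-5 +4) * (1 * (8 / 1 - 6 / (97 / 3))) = -758 / 97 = -7.81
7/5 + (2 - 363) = -1798/5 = -359.60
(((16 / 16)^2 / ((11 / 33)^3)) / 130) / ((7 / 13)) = 27 / 70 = 0.39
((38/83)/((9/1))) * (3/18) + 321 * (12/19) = 8632693/42579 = 202.75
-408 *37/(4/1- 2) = -7548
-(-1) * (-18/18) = -1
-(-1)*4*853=3412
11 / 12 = 0.92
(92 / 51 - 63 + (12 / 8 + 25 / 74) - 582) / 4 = -160.34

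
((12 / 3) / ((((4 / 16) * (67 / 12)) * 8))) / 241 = 24 / 16147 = 0.00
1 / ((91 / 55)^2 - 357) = -3025 / 1071644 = -0.00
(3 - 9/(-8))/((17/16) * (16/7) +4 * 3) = 231/808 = 0.29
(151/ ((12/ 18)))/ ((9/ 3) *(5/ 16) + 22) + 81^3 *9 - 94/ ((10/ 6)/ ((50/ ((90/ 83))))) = 5263196407/ 1101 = 4780378.21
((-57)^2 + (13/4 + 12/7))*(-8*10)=-1822220/7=-260317.14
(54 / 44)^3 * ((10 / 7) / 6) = 32805 / 74536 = 0.44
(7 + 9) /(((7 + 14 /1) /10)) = 160 /21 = 7.62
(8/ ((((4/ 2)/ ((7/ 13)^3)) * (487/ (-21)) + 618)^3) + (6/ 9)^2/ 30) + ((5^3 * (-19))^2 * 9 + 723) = 10581426859273762088012601949/ 208433879391635622720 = 50766348.01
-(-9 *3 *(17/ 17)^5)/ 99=3/ 11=0.27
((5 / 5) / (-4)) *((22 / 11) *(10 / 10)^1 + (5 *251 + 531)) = -447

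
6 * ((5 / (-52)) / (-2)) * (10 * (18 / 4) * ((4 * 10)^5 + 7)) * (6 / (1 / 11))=2280960155925 / 26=87729236766.35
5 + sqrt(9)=8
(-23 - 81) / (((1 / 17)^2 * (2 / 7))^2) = -106405754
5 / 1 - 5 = 0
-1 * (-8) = 8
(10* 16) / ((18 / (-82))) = -6560 / 9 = -728.89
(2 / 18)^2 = 1 / 81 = 0.01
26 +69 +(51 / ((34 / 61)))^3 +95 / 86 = 766156.98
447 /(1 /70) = 31290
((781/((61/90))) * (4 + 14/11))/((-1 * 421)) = -370620/25681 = -14.43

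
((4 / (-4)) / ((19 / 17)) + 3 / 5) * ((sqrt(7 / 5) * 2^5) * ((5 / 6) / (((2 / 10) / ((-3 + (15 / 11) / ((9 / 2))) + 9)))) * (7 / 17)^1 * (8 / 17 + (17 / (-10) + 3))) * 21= -687185408 * sqrt(35) / 906015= -4487.17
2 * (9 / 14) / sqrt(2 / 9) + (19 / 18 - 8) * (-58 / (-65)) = -725 / 117 + 27 * sqrt(2) / 14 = -3.47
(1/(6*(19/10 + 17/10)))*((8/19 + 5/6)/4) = 715/49248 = 0.01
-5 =-5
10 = 10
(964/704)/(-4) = -241/704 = -0.34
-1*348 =-348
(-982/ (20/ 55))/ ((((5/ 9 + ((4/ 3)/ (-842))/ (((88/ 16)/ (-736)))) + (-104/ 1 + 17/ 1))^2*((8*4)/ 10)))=-0.11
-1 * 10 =-10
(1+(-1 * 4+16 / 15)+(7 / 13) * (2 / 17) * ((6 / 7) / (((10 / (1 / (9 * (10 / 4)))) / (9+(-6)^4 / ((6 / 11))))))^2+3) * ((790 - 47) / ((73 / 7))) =542764472 / 1209975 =448.57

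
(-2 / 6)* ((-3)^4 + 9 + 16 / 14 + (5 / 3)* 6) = -236 / 7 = -33.71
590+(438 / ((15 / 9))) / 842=1242607 / 2105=590.31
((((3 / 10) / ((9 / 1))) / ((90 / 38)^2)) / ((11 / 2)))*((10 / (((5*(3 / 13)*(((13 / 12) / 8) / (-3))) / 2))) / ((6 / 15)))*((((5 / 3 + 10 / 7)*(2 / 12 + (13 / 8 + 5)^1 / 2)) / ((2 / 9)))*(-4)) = 6269848 / 31185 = 201.05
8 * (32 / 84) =64 / 21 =3.05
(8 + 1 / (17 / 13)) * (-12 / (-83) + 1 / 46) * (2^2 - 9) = -473075 / 64906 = -7.29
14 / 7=2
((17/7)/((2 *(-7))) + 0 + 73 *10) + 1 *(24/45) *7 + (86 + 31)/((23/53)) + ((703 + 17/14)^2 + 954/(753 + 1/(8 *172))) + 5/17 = 591870329944701239/1191071730660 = 496922.49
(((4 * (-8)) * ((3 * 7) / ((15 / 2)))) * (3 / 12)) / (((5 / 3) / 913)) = -306768 / 25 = -12270.72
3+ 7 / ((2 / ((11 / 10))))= 137 / 20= 6.85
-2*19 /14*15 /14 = -2.91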